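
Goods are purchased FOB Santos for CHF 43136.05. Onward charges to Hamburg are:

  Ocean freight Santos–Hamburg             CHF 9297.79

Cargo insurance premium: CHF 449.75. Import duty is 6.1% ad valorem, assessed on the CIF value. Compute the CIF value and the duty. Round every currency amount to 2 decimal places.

CIF = FOB price + freight + insurance
CIF = 43136.05 + 9297.79 + 449.75 = 52883.59
Import duty = 52883.59 × 6.1% = 3225.90

CIF value: CHF 52883.59; import duty: CHF 3225.90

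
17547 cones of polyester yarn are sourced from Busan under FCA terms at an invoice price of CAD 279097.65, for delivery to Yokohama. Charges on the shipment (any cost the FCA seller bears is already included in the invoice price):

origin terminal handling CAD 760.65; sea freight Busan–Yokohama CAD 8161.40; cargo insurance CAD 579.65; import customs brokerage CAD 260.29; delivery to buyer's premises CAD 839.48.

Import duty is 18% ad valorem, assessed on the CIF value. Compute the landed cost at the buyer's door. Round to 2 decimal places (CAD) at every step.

Total landed cost: CAD 341647.00

FCA: the seller delivers export-cleared goods to the carrier; the buyer bears costs from that point.
CIF value = FCA price + origin terminal + freight + insurance = 279097.65 + 760.65 + 8161.40 + 579.65 = 288599.35
Import duty = 288599.35 × 18% = 51947.88
Buyer bears: origin terminal 760.65 + freight 8161.40 + insurance 579.65 + brokerage 260.29 + delivery 839.48 + duty 51947.88 = 62549.35
Landed cost = invoice 279097.65 + 62549.35 = 341647.00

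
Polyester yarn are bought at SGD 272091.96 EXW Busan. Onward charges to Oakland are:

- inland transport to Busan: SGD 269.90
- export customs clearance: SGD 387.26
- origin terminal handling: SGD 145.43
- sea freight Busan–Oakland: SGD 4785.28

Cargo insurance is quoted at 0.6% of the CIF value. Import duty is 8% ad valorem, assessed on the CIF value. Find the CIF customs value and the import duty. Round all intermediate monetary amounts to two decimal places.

Let C be the CIF value. C = EXW price + pre-shipment costs + freight + 0.6% × C
C − 0.6% × C = 272091.96 + 269.90 + 387.26 + 145.43 + 4785.28
0.994 × C = 277679.83
C = 277679.83 / 0.994 = 279355.97
Insurance premium = 0.6% × 279355.97 = 1676.14
Import duty = 279355.97 × 8% = 22348.48

CIF value: SGD 279355.97; import duty: SGD 22348.48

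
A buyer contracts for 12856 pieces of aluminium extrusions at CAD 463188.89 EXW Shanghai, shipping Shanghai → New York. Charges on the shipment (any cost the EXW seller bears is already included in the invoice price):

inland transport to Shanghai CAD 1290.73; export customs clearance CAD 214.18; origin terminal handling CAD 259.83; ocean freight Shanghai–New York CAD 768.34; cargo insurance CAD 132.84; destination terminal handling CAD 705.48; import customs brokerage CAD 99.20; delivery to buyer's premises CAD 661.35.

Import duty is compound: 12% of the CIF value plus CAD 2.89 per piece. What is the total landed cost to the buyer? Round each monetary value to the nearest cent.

EXW: the seller makes goods available at their premises; the buyer bears all onward costs.
CIF value = EXW price + inland to port + export clearance + origin terminal + freight + insurance = 463188.89 + 1290.73 + 214.18 + 259.83 + 768.34 + 132.84 = 465854.81
Ad valorem component: 465854.81 × 12% = 55902.58
Specific component: 12856 × 2.89 = 37153.84
Import duty = 55902.58 + 37153.84 = 93056.42
Buyer bears: inland to port 1290.73 + export clearance 214.18 + origin terminal 259.83 + freight 768.34 + insurance 132.84 + destination terminal 705.48 + brokerage 99.20 + delivery 661.35 + duty 93056.42 = 97188.37
Landed cost = invoice 463188.89 + 97188.37 = 560377.26

Total landed cost: CAD 560377.26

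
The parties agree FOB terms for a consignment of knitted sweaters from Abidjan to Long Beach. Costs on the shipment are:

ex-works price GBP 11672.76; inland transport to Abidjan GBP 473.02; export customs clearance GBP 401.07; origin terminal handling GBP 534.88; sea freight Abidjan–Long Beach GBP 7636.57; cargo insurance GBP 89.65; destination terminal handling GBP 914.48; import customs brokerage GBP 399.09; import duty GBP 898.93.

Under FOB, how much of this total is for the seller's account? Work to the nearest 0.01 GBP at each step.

Seller's account: GBP 13081.73

FOB: the seller bears costs until goods are on board at the origin port; the buyer bears freight, insurance and all costs thereafter.
Seller's account: goods 11672.76 + inland to port 473.02 + export clearance 401.07 + origin terminal 534.88 = 13081.73
Buyer's account: freight 7636.57 + insurance 89.65 + destination terminal 914.48 + brokerage 399.09 + duty 898.93 = 9938.72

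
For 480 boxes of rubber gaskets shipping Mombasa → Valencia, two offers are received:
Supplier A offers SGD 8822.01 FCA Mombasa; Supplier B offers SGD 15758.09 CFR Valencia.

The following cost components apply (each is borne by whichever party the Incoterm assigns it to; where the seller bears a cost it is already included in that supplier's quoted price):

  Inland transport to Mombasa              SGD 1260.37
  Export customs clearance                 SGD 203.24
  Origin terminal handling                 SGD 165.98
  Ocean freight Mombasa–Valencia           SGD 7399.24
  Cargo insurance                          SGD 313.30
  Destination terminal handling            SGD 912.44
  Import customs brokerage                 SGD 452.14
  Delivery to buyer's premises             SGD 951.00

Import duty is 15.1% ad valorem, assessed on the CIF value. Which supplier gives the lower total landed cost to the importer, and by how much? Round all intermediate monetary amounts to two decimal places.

Supplier A (FCA):
CIF value = FCA price + origin terminal + freight + insurance = 8822.01 + 165.98 + 7399.24 + 313.30 = 16700.53
Import duty = 16700.53 × 15.1% = 2521.78
Buyer bears (A): 165.98 + 7399.24 + 313.30 + 912.44 + 452.14 + 951.00 = 10194.10
Landed cost (A) = invoice 8822.01 + 10194.10 + duty 2521.78 = 21537.89
Supplier B (CFR):
CIF value = CFR price + insurance = 15758.09 + 313.30 = 16071.39
Import duty = 16071.39 × 15.1% = 2426.78
Buyer bears (B): 313.30 + 912.44 + 452.14 + 951.00 = 2628.88
Landed cost (B) = invoice 15758.09 + 2628.88 + duty 2426.78 = 20813.75
Difference = |21537.89 − 20813.75| = 724.14

Supplier B is cheaper by SGD 724.14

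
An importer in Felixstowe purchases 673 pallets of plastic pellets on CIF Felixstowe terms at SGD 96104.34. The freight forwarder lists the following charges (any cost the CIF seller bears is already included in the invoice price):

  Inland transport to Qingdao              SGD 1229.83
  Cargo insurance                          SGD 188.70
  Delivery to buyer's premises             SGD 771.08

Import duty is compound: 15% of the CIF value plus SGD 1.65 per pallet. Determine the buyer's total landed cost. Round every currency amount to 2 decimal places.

CIF: the seller pays costs through ocean freight and marine insurance to the destination port.
Already in the invoice (seller's account under CIF): inland to port, insurance — exclude.
The CIF price already equals the CIF value: 96104.34
Ad valorem component: 96104.34 × 15% = 14415.65
Specific component: 673 × 1.65 = 1110.45
Import duty = 14415.65 + 1110.45 = 15526.10
Buyer bears: delivery 771.08 + duty 15526.10 = 16297.18
Landed cost = invoice 96104.34 + 16297.18 = 112401.52

Total landed cost: SGD 112401.52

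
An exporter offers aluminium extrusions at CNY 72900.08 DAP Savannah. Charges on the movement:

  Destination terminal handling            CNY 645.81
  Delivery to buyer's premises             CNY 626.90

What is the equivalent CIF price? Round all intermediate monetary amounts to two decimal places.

From DAP to CIF, the seller no longer bears: destination terminal, delivery.
CIF price = 72900.08 − 645.81 − 626.90 = 71627.37

CIF price: CNY 71627.37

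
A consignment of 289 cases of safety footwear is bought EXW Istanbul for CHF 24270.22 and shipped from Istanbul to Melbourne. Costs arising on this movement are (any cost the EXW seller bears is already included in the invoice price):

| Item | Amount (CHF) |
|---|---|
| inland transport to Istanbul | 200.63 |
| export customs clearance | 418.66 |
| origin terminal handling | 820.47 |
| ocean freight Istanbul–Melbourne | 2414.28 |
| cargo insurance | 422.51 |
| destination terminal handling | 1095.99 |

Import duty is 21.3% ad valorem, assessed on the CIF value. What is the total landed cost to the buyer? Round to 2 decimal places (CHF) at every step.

EXW: the seller makes goods available at their premises; the buyer bears all onward costs.
CIF value = EXW price + inland to port + export clearance + origin terminal + freight + insurance = 24270.22 + 200.63 + 418.66 + 820.47 + 2414.28 + 422.51 = 28546.77
Import duty = 28546.77 × 21.3% = 6080.46
Buyer bears: inland to port 200.63 + export clearance 418.66 + origin terminal 820.47 + freight 2414.28 + insurance 422.51 + destination terminal 1095.99 + duty 6080.46 = 11453.00
Landed cost = invoice 24270.22 + 11453.00 = 35723.22

Total landed cost: CHF 35723.22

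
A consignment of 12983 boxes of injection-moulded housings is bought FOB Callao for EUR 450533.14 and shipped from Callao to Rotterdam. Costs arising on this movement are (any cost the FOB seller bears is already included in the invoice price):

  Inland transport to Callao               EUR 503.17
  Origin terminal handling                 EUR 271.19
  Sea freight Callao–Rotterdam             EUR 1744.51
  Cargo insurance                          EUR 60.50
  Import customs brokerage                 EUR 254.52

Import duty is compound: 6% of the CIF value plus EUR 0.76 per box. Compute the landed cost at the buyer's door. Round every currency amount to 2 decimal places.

FOB: the seller bears costs until goods are on board at the origin port; the buyer bears freight, insurance and all costs thereafter.
Already in the invoice (seller's account under FOB): inland to port, origin terminal — exclude.
CIF value = FOB price + freight + insurance = 450533.14 + 1744.51 + 60.50 = 452338.15
Ad valorem component: 452338.15 × 6% = 27140.29
Specific component: 12983 × 0.76 = 9867.08
Import duty = 27140.29 + 9867.08 = 37007.37
Buyer bears: freight 1744.51 + insurance 60.50 + brokerage 254.52 + duty 37007.37 = 39066.90
Landed cost = invoice 450533.14 + 39066.90 = 489600.04

Total landed cost: EUR 489600.04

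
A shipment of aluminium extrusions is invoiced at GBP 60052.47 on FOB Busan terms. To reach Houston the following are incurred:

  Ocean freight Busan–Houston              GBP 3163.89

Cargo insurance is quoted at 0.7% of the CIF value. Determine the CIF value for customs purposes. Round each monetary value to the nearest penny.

CIF value: GBP 63661.99

Let C be the CIF value. C = FOB price + freight + 0.7% × C
C − 0.7% × C = 60052.47 + 3163.89
0.993 × C = 63216.36
C = 63216.36 / 0.993 = 63661.99
Insurance premium = 0.7% × 63661.99 = 445.63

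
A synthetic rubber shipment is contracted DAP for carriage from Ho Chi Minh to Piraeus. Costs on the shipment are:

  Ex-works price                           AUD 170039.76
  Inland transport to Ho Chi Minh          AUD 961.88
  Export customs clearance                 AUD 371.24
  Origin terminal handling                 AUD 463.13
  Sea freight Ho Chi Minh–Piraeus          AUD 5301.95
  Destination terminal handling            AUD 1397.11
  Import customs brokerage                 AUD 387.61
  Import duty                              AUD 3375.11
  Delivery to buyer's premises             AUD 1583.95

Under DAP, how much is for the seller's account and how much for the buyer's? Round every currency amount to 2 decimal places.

DAP: the seller bears all costs to the named destination except import duty and clearance.
Seller's account: goods 170039.76 + inland to port 961.88 + export clearance 371.24 + origin terminal 463.13 + freight 5301.95 + destination terminal 1397.11 + delivery 1583.95 = 180119.02
Buyer's account: brokerage 387.61 + duty 3375.11 = 3762.72

Seller: AUD 180119.02; buyer: AUD 3762.72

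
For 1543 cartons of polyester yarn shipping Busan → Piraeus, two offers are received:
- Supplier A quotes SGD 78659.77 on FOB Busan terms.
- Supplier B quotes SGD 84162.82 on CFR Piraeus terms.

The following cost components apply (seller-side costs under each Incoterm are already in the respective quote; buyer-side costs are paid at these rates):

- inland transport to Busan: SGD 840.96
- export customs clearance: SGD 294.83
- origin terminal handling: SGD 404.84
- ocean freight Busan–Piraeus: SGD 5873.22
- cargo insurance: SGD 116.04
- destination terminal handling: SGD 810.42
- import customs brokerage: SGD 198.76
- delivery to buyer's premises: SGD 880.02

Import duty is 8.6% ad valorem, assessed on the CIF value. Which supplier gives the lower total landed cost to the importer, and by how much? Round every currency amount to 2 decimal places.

Supplier A (FOB):
CIF value = FOB price + freight + insurance = 78659.77 + 5873.22 + 116.04 = 84649.03
Import duty = 84649.03 × 8.6% = 7279.82
Buyer bears (A): 5873.22 + 116.04 + 810.42 + 198.76 + 880.02 = 7878.46
Landed cost (A) = invoice 78659.77 + 7878.46 + duty 7279.82 = 93818.05
Supplier B (CFR):
CIF value = CFR price + insurance = 84162.82 + 116.04 = 84278.86
Import duty = 84278.86 × 8.6% = 7247.98
Buyer bears (B): 116.04 + 810.42 + 198.76 + 880.02 = 2005.24
Landed cost (B) = invoice 84162.82 + 2005.24 + duty 7247.98 = 93416.04
Difference = |93818.05 − 93416.04| = 402.01

Supplier B is cheaper by SGD 402.01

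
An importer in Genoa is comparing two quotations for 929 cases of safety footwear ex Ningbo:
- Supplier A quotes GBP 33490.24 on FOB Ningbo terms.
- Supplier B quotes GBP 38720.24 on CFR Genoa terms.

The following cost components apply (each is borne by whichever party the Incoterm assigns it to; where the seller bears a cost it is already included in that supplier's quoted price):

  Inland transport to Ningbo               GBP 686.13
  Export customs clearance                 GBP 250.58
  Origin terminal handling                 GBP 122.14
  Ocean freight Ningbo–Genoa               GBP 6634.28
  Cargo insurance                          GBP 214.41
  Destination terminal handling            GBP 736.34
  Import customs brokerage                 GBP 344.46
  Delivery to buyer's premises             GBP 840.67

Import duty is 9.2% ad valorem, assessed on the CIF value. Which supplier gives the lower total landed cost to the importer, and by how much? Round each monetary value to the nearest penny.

Supplier A (FOB):
CIF value = FOB price + freight + insurance = 33490.24 + 6634.28 + 214.41 = 40338.93
Import duty = 40338.93 × 9.2% = 3711.18
Buyer bears (A): 6634.28 + 214.41 + 736.34 + 344.46 + 840.67 = 8770.16
Landed cost (A) = invoice 33490.24 + 8770.16 + duty 3711.18 = 45971.58
Supplier B (CFR):
CIF value = CFR price + insurance = 38720.24 + 214.41 = 38934.65
Import duty = 38934.65 × 9.2% = 3581.99
Buyer bears (B): 214.41 + 736.34 + 344.46 + 840.67 = 2135.88
Landed cost (B) = invoice 38720.24 + 2135.88 + duty 3581.99 = 44438.11
Difference = |45971.58 − 44438.11| = 1533.47

Supplier B is cheaper by GBP 1533.47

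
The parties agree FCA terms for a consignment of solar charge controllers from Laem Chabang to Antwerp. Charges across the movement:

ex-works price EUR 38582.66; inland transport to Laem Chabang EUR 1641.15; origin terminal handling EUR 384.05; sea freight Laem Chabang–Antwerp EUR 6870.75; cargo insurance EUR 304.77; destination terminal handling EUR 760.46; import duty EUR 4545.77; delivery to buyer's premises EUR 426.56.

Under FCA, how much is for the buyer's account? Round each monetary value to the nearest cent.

FCA: the seller delivers export-cleared goods to the carrier; the buyer bears costs from that point.
Seller's account: goods 38582.66 + inland to port 1641.15 = 40223.81
Buyer's account: origin terminal 384.05 + freight 6870.75 + insurance 304.77 + destination terminal 760.46 + duty 4545.77 + delivery 426.56 = 13292.36

Buyer's account: EUR 13292.36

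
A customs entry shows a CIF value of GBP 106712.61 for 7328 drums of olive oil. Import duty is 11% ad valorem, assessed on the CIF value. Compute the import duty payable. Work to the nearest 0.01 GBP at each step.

Import duty: GBP 11738.39

Import duty = 106712.61 × 11% = 11738.39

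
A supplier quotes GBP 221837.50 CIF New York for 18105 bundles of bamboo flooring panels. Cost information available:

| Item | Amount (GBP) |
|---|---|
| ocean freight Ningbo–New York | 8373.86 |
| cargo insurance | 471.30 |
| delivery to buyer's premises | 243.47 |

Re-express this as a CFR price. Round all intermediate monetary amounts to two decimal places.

Not relevant to the conversion: freight — on the seller under both CIF and CFR; already in the CIF price and stays in the CFR price. delivery — on the buyer under both terms; not part of either seller's price.
From CIF to CFR, the seller no longer bears: insurance.
CFR price = 221837.50 − 471.30 = 221366.20

CFR price: GBP 221366.20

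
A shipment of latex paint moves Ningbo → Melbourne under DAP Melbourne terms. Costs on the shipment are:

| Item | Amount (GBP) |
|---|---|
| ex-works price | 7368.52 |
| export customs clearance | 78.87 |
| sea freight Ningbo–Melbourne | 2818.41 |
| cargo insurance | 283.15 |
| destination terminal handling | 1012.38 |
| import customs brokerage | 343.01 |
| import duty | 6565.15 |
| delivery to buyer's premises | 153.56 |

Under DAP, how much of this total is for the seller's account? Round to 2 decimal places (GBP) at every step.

DAP: the seller bears all costs to the named destination except import duty and clearance.
Seller's account: goods 7368.52 + export clearance 78.87 + freight 2818.41 + insurance 283.15 + destination terminal 1012.38 + delivery 153.56 = 11714.89
Buyer's account: brokerage 343.01 + duty 6565.15 = 6908.16

Seller's account: GBP 11714.89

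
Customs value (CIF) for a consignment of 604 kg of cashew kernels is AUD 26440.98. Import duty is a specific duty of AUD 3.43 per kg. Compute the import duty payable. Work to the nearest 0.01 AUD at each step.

Import duty = 604 × 3.43 = 2071.72

Import duty: AUD 2071.72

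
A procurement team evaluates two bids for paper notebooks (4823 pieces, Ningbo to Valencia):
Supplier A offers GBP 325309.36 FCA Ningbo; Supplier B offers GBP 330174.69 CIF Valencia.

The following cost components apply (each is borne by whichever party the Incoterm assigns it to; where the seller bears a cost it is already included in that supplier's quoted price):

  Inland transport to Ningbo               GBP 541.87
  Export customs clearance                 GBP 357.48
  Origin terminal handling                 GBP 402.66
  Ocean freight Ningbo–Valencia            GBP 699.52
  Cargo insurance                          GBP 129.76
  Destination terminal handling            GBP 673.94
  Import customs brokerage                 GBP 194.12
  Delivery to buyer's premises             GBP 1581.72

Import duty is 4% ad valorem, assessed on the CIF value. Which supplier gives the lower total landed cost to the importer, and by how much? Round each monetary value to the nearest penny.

Supplier A is cheaper by GBP 3778.73

Supplier A (FCA):
CIF value = FCA price + origin terminal + freight + insurance = 325309.36 + 402.66 + 699.52 + 129.76 = 326541.30
Import duty = 326541.30 × 4% = 13061.65
Buyer bears (A): 402.66 + 699.52 + 129.76 + 673.94 + 194.12 + 1581.72 = 3681.72
Landed cost (A) = invoice 325309.36 + 3681.72 + duty 13061.65 = 342052.73
Supplier B (CIF):
The CIF price already equals the CIF value: 330174.69
Import duty = 330174.69 × 4% = 13206.99
Buyer bears (B): 673.94 + 194.12 + 1581.72 = 2449.78
Landed cost (B) = invoice 330174.69 + 2449.78 + duty 13206.99 = 345831.46
Difference = |342052.73 − 345831.46| = 3778.73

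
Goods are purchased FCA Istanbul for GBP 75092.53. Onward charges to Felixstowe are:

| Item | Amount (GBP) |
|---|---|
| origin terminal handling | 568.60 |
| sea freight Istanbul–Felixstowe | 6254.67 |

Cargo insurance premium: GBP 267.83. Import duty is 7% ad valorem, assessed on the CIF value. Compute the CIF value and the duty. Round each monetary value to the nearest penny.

CIF = FCA price + pre-shipment costs + freight + insurance
CIF = 75092.53 + 568.60 + 6254.67 + 267.83 = 82183.63
Import duty = 82183.63 × 7% = 5752.85

CIF value: GBP 82183.63; import duty: GBP 5752.85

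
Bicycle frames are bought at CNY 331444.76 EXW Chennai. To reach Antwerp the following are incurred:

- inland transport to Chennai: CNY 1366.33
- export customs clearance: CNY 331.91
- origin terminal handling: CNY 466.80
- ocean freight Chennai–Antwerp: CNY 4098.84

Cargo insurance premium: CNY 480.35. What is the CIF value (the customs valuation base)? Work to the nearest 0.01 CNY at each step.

CIF value: CNY 338188.99

CIF = EXW price + pre-shipment costs + freight + insurance
CIF = 331444.76 + 1366.33 + 331.91 + 466.80 + 4098.84 + 480.35 = 338188.99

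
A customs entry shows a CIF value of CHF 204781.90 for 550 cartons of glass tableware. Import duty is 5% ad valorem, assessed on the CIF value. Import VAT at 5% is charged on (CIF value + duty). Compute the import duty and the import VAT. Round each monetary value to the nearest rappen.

Import duty = 204781.90 × 5% = 10239.10
VAT base = CIF + duty = 204781.90 + 10239.10 = 215021.00
Import VAT = 215021.00 × 5% = 10751.05

Import duty: CHF 10239.10; import VAT: CHF 10751.05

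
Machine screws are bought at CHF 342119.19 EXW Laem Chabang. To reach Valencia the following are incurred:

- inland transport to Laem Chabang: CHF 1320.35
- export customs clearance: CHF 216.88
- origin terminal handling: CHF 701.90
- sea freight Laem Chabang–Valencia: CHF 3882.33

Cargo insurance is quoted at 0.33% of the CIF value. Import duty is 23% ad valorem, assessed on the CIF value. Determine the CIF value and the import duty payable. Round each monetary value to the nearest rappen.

Let C be the CIF value. C = EXW price + pre-shipment costs + freight + 0.33% × C
C − 0.33% × C = 342119.19 + 1320.35 + 216.88 + 701.90 + 3882.33
0.9967 × C = 348240.65
C = 348240.65 / 0.9967 = 349393.65
Insurance premium = 0.33% × 349393.65 = 1153.00
Import duty = 349393.65 × 23% = 80360.54

CIF value: CHF 349393.65; import duty: CHF 80360.54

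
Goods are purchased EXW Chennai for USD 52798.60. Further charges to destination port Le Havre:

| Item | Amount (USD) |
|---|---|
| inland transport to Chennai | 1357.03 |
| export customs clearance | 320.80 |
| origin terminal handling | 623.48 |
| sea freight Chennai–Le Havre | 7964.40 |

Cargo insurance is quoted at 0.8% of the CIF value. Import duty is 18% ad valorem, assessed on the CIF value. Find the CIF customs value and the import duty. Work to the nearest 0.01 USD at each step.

Let C be the CIF value. C = EXW price + pre-shipment costs + freight + 0.8% × C
C − 0.8% × C = 52798.60 + 1357.03 + 320.80 + 623.48 + 7964.40
0.992 × C = 63064.31
C = 63064.31 / 0.992 = 63572.89
Insurance premium = 0.8% × 63572.89 = 508.58
Import duty = 63572.89 × 18% = 11443.12

CIF value: USD 63572.89; import duty: USD 11443.12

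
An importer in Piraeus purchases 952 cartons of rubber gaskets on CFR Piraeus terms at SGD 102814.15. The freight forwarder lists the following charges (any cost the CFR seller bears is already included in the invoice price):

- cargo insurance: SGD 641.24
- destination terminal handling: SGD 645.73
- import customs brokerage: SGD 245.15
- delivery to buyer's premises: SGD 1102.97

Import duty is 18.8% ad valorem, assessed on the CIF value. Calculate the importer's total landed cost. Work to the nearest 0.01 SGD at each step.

CFR: the seller pays costs through ocean freight to the destination port, but not insurance.
CIF value = CFR price + insurance = 102814.15 + 641.24 = 103455.39
Import duty = 103455.39 × 18.8% = 19449.61
Buyer bears: insurance 641.24 + destination terminal 645.73 + brokerage 245.15 + delivery 1102.97 + duty 19449.61 = 22084.70
Landed cost = invoice 102814.15 + 22084.70 = 124898.85

Total landed cost: SGD 124898.85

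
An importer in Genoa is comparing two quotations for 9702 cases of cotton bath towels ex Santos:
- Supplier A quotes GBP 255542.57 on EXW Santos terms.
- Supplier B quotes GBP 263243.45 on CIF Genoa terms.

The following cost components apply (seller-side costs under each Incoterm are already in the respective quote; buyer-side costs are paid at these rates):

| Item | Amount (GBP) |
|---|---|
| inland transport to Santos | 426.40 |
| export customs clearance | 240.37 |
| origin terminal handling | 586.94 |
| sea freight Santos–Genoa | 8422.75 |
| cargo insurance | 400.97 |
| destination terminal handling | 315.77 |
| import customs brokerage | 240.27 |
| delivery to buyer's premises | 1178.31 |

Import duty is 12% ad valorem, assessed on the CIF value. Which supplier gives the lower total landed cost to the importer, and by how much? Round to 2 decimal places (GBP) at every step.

Supplier B is cheaper by GBP 2661.74

Supplier A (EXW):
CIF value = EXW price + inland to port + export clearance + origin terminal + freight + insurance = 255542.57 + 426.40 + 240.37 + 586.94 + 8422.75 + 400.97 = 265620.00
Import duty = 265620.00 × 12% = 31874.40
Buyer bears (A): 426.40 + 240.37 + 586.94 + 8422.75 + 400.97 + 315.77 + 240.27 + 1178.31 = 11811.78
Landed cost (A) = invoice 255542.57 + 11811.78 + duty 31874.40 = 299228.75
Supplier B (CIF):
The CIF price already equals the CIF value: 263243.45
Import duty = 263243.45 × 12% = 31589.21
Buyer bears (B): 315.77 + 240.27 + 1178.31 = 1734.35
Landed cost (B) = invoice 263243.45 + 1734.35 + duty 31589.21 = 296567.01
Difference = |299228.75 − 296567.01| = 2661.74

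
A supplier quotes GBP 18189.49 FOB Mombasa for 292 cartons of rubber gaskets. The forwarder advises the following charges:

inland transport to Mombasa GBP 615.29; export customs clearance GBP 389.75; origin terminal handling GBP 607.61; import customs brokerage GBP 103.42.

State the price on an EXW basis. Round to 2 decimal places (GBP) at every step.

EXW price: GBP 16576.84

Not relevant to the conversion: brokerage — on the buyer under both terms; not part of either seller's price.
From FOB to EXW, the seller no longer bears: inland to port, export clearance, origin terminal.
EXW price = 18189.49 − 615.29 − 389.75 − 607.61 = 16576.84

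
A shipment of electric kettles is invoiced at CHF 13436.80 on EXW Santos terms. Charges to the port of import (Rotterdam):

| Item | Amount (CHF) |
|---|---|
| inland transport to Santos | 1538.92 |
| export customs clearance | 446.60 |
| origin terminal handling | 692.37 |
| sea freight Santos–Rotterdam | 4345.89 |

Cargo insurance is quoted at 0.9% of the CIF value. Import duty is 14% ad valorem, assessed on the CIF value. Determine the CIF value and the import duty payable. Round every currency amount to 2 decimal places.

CIF value: CHF 20646.40; import duty: CHF 2890.50

Let C be the CIF value. C = EXW price + pre-shipment costs + freight + 0.9% × C
C − 0.9% × C = 13436.80 + 1538.92 + 446.60 + 692.37 + 4345.89
0.991 × C = 20460.58
C = 20460.58 / 0.991 = 20646.40
Insurance premium = 0.9% × 20646.40 = 185.82
Import duty = 20646.40 × 14% = 2890.50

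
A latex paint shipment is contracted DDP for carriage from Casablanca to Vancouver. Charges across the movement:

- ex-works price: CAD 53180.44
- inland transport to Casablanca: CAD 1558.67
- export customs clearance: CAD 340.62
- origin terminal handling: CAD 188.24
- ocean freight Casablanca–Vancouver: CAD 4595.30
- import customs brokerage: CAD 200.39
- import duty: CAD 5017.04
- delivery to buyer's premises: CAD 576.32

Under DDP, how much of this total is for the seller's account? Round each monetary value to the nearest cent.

Seller's account: CAD 65657.02

DDP: the seller bears all costs including import duty.
Seller's account: goods 53180.44 + inland to port 1558.67 + export clearance 340.62 + origin terminal 188.24 + freight 4595.30 + brokerage 200.39 + duty 5017.04 + delivery 576.32 = 65657.02
Buyer's account: 0.00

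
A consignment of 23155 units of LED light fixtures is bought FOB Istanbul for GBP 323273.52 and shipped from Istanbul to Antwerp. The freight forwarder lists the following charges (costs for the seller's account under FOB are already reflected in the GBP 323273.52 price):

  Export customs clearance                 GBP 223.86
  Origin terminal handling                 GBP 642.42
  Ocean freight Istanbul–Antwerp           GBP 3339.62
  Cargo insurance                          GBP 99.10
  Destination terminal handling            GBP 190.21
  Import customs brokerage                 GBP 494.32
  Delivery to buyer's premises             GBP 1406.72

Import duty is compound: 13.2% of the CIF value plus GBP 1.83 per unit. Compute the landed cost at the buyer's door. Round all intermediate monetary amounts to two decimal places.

FOB: the seller bears costs until goods are on board at the origin port; the buyer bears freight, insurance and all costs thereafter.
Already in the invoice (seller's account under FOB): export clearance, origin terminal — exclude.
CIF value = FOB price + freight + insurance = 323273.52 + 3339.62 + 99.10 = 326712.24
Ad valorem component: 326712.24 × 13.2% = 43126.02
Specific component: 23155 × 1.83 = 42373.65
Import duty = 43126.02 + 42373.65 = 85499.67
Buyer bears: freight 3339.62 + insurance 99.10 + destination terminal 190.21 + brokerage 494.32 + delivery 1406.72 + duty 85499.67 = 91029.64
Landed cost = invoice 323273.52 + 91029.64 = 414303.16

Total landed cost: GBP 414303.16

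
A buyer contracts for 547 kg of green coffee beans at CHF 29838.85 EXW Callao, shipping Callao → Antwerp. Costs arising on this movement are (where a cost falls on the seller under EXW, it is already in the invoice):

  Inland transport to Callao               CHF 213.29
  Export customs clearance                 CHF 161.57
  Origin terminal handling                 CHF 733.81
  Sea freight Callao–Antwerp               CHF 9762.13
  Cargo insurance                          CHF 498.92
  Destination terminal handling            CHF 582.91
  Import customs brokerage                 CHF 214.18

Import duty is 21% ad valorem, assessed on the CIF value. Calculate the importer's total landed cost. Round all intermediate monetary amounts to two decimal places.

Total landed cost: CHF 50659.46

EXW: the seller makes goods available at their premises; the buyer bears all onward costs.
CIF value = EXW price + inland to port + export clearance + origin terminal + freight + insurance = 29838.85 + 213.29 + 161.57 + 733.81 + 9762.13 + 498.92 = 41208.57
Import duty = 41208.57 × 21% = 8653.80
Buyer bears: inland to port 213.29 + export clearance 161.57 + origin terminal 733.81 + freight 9762.13 + insurance 498.92 + destination terminal 582.91 + brokerage 214.18 + duty 8653.80 = 20820.61
Landed cost = invoice 29838.85 + 20820.61 = 50659.46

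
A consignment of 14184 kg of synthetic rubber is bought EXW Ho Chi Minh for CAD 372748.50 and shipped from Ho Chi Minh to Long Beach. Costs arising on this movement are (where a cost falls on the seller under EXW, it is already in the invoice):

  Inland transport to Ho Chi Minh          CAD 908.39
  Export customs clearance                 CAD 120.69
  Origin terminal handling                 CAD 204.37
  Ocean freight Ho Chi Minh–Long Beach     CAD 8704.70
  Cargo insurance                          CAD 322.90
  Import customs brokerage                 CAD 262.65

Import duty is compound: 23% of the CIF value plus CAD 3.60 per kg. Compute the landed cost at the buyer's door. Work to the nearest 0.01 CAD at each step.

EXW: the seller makes goods available at their premises; the buyer bears all onward costs.
CIF value = EXW price + inland to port + export clearance + origin terminal + freight + insurance = 372748.50 + 908.39 + 120.69 + 204.37 + 8704.70 + 322.90 = 383009.55
Ad valorem component: 383009.55 × 23% = 88092.20
Specific component: 14184 × 3.60 = 51062.40
Import duty = 88092.20 + 51062.40 = 139154.60
Buyer bears: inland to port 908.39 + export clearance 120.69 + origin terminal 204.37 + freight 8704.70 + insurance 322.90 + brokerage 262.65 + duty 139154.60 = 149678.30
Landed cost = invoice 372748.50 + 149678.30 = 522426.80

Total landed cost: CAD 522426.80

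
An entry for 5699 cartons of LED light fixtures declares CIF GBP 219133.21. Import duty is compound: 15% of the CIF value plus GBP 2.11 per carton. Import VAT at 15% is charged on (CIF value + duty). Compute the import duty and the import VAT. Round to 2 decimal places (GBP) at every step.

Ad valorem component: 219133.21 × 15% = 32869.98
Specific component: 5699 × 2.11 = 12024.89
Import duty = 32869.98 + 12024.89 = 44894.87
VAT base = CIF + duty = 219133.21 + 44894.87 = 264028.08
Import VAT = 264028.08 × 15% = 39604.21

Import duty: GBP 44894.87; import VAT: GBP 39604.21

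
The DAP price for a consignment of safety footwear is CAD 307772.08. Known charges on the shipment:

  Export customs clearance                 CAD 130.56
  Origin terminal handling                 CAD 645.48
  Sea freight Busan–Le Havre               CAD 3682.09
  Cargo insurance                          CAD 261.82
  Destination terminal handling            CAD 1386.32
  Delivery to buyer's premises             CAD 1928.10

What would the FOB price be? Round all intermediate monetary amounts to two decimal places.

FOB price: CAD 300513.75

Not relevant to the conversion: origin terminal, export clearance — on the seller under both DAP and FOB; already in the DAP price and stays in the FOB price.
From DAP to FOB, the seller no longer bears: freight, insurance, destination terminal, delivery.
FOB price = 307772.08 − 3682.09 − 261.82 − 1386.32 − 1928.10 = 300513.75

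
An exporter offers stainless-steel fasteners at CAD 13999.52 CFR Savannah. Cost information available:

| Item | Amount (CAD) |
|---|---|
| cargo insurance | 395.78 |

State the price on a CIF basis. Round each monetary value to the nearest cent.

CIF price: CAD 14395.30

From CFR to CIF, the seller additionally bears: insurance.
CIF price = 13999.52 + 395.78 = 14395.30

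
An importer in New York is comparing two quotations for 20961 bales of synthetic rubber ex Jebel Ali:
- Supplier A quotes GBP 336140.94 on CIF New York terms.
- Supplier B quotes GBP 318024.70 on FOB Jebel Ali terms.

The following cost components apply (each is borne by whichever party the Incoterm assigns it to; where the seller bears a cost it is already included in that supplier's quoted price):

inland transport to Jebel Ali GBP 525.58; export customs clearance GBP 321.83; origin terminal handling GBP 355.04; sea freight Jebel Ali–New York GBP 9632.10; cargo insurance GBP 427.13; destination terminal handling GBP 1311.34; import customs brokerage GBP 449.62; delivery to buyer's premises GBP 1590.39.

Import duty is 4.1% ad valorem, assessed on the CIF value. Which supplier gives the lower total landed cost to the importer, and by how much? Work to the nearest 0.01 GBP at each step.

Supplier A (CIF):
The CIF price already equals the CIF value: 336140.94
Import duty = 336140.94 × 4.1% = 13781.78
Buyer bears (A): 1311.34 + 449.62 + 1590.39 = 3351.35
Landed cost (A) = invoice 336140.94 + 3351.35 + duty 13781.78 = 353274.07
Supplier B (FOB):
CIF value = FOB price + freight + insurance = 318024.70 + 9632.10 + 427.13 = 328083.93
Import duty = 328083.93 × 4.1% = 13451.44
Buyer bears (B): 9632.10 + 427.13 + 1311.34 + 449.62 + 1590.39 = 13410.58
Landed cost (B) = invoice 318024.70 + 13410.58 + duty 13451.44 = 344886.72
Difference = |353274.07 − 344886.72| = 8387.35

Supplier B is cheaper by GBP 8387.35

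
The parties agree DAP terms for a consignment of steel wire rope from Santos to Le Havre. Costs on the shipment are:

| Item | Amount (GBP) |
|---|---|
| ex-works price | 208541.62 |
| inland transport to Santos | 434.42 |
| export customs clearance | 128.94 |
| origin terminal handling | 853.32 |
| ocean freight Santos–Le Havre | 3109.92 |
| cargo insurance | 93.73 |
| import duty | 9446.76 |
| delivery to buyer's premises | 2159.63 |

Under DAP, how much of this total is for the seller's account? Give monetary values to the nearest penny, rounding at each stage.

Seller's account: GBP 215321.58

DAP: the seller bears all costs to the named destination except import duty and clearance.
Seller's account: goods 208541.62 + inland to port 434.42 + export clearance 128.94 + origin terminal 853.32 + freight 3109.92 + insurance 93.73 + delivery 2159.63 = 215321.58
Buyer's account: duty 9446.76 = 9446.76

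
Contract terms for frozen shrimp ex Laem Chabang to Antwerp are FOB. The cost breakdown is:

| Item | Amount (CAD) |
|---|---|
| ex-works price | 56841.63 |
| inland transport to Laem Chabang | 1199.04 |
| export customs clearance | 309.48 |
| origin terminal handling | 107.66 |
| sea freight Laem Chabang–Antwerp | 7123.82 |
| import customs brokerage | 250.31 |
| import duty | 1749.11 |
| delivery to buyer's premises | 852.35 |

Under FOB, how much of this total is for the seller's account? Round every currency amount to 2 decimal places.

Seller's account: CAD 58457.81

FOB: the seller bears costs until goods are on board at the origin port; the buyer bears freight, insurance and all costs thereafter.
Seller's account: goods 56841.63 + inland to port 1199.04 + export clearance 309.48 + origin terminal 107.66 = 58457.81
Buyer's account: freight 7123.82 + brokerage 250.31 + duty 1749.11 + delivery 852.35 = 9975.59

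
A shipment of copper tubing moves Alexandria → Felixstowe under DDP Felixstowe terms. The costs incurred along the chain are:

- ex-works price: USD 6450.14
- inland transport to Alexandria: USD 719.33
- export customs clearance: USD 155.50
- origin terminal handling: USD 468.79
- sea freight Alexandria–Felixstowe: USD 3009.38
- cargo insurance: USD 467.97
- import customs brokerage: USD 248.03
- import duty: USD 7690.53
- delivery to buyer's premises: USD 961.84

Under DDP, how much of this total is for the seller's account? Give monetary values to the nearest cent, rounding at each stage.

Seller's account: USD 20171.51

DDP: the seller bears all costs including import duty.
Seller's account: goods 6450.14 + inland to port 719.33 + export clearance 155.50 + origin terminal 468.79 + freight 3009.38 + insurance 467.97 + brokerage 248.03 + duty 7690.53 + delivery 961.84 = 20171.51
Buyer's account: 0.00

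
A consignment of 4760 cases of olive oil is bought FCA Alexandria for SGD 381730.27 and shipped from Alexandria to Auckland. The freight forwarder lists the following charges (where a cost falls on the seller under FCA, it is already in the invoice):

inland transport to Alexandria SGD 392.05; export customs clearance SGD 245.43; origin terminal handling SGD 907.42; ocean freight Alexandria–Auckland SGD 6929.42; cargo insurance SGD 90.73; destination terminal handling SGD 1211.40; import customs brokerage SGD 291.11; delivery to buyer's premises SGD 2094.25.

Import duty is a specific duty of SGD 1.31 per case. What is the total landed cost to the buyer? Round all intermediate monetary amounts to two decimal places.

Total landed cost: SGD 399490.20

FCA: the seller delivers export-cleared goods to the carrier; the buyer bears costs from that point.
Already in the invoice (seller's account under FCA): inland to port, export clearance — exclude.
CIF value = FCA price + origin terminal + freight + insurance = 381730.27 + 907.42 + 6929.42 + 90.73 = 389657.84
Import duty = 4760 × 1.31 = 6235.60
Buyer bears: origin terminal 907.42 + freight 6929.42 + insurance 90.73 + destination terminal 1211.40 + brokerage 291.11 + delivery 2094.25 + duty 6235.60 = 17759.93
Landed cost = invoice 381730.27 + 17759.93 = 399490.20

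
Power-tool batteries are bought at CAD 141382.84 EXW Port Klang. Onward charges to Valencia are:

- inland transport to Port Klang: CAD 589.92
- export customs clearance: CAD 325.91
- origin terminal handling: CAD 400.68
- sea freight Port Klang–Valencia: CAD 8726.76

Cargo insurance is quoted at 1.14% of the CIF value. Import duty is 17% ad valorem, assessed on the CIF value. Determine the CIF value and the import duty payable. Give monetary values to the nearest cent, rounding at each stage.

CIF value: CAD 153172.27; import duty: CAD 26039.29

Let C be the CIF value. C = EXW price + pre-shipment costs + freight + 1.14% × C
C − 1.14% × C = 141382.84 + 589.92 + 325.91 + 400.68 + 8726.76
0.9886 × C = 151426.11
C = 151426.11 / 0.9886 = 153172.27
Insurance premium = 1.14% × 153172.27 = 1746.16
Import duty = 153172.27 × 17% = 26039.29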